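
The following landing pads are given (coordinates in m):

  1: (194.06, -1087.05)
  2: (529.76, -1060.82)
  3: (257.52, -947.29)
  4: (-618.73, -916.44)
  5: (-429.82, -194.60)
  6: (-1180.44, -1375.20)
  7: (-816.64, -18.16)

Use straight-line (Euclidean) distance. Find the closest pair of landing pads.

1 and 3

Pairwise distances:
1–2: 336.72 m
1–3: 153.49 m
1–4: 830.50 m
1–5: 1088.90 m
1–6: 1404.38 m
1–7: 1471.07 m
2–3: 294.96 m
2–4: 1157.53 m
2–5: 1292.72 m
2–6: 1738.86 m
2–7: 1702.92 m
3–4: 876.79 m
3–5: 1019.30 m
3–6: 1500.28 m
3–7: 1420.25 m
4–5: 746.15 m
4–6: 725.24 m
4–7: 919.82 m
5–6: 1399.02 m
5–7: 425.16 m
6–7: 1404.96 m
Closest pair: 1–3 at 153.49 m.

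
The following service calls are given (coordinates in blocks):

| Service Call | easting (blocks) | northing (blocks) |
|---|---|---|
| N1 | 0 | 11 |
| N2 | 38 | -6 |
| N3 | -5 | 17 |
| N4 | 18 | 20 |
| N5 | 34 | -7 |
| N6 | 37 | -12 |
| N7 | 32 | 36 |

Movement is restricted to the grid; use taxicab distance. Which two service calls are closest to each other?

N2 and N5

Pairwise distances:
N2–N5: |-4| + |-1| = 4 + 1 = 5 blocks
N2–N6: |-1| + |-6| = 1 + 6 = 7 blocks
N5–N6: |3| + |-5| = 3 + 5 = 8 blocks
N1–N3: |-5| + |6| = 5 + 6 = 11 blocks
N3–N4: |23| + |3| = 23 + 3 = 26 blocks
N1–N4: |18| + |9| = 18 + 9 = 27 blocks
N4–N7: |14| + |16| = 14 + 16 = 30 blocks
N4–N5: |16| + |-27| = 16 + 27 = 43 blocks
N5–N7: |-2| + |43| = 2 + 43 = 45 blocks
N2–N4: |-20| + |26| = 20 + 26 = 46 blocks
N2–N7: |-6| + |42| = 6 + 42 = 48 blocks
N4–N6: |19| + |-32| = 19 + 32 = 51 blocks
N1–N5: |34| + |-18| = 34 + 18 = 52 blocks
N6–N7: |-5| + |48| = 5 + 48 = 53 blocks
N1–N2: |38| + |-17| = 38 + 17 = 55 blocks
N3–N7: |37| + |19| = 37 + 19 = 56 blocks
N1–N7: |32| + |25| = 32 + 25 = 57 blocks
N1–N6: |37| + |-23| = 37 + 23 = 60 blocks
N3–N5: |39| + |-24| = 39 + 24 = 63 blocks
N2–N3: |-43| + |23| = 43 + 23 = 66 blocks
N3–N6: |42| + |-29| = 42 + 29 = 71 blocks
Closest pair: N2–N5 at 5 blocks.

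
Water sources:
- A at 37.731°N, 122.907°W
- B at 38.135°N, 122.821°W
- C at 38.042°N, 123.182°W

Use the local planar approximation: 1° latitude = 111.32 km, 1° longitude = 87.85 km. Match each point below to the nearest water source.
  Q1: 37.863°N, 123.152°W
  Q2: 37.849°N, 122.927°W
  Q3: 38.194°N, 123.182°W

Q1 at 37.863°N, 123.152°W:
  A: 26.061 km
  B: 41.981 km
  C: 20.100 km
  → nearest: C (20.100 km)
Q2 at 37.849°N, 122.927°W:
  A: 13.253 km
  B: 33.171 km
  C: 31.039 km
  → nearest: A (13.253 km)
Q3 at 38.194°N, 123.182°W:
  A: 56.922 km
  B: 32.387 km
  C: 16.921 km
  → nearest: C (16.921 km)

Q1→C; Q2→A; Q3→C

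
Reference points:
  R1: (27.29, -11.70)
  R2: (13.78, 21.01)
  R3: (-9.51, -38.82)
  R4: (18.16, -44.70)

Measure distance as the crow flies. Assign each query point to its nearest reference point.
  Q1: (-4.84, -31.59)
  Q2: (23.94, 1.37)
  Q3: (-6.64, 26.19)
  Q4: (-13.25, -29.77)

Q1→R3; Q2→R1; Q3→R2; Q4→R3

Q1 at (-4.84, -31.59):
  R1: √((32.13)² + (19.89)²) = √(1032.3369 + 395.6121) = 37.79
  R2: √((18.62)² + (52.60)²) = √(346.7044 + 2766.7600) = 55.80
  R3: √((-4.67)² + (-7.23)²) = √(21.8089 + 52.2729) = 8.61
  R4: √((23.00)² + (-13.11)²) = √(529.0000 + 171.8721) = 26.47
  → nearest: R3 (8.61)
Q2 at (23.94, 1.37):
  R1: √((3.35)² + (-13.07)²) = √(11.2225 + 170.8249) = 13.49
  R2: √((-10.16)² + (19.64)²) = √(103.2256 + 385.7296) = 22.11
  R3: √((-33.45)² + (-40.19)²) = √(1118.9025 + 1615.2361) = 52.29
  R4: √((-5.78)² + (-46.07)²) = √(33.4084 + 2122.4449) = 46.43
  → nearest: R1 (13.49)
Q3 at (-6.64, 26.19):
  R1: √((33.93)² + (-37.89)²) = √(1151.2449 + 1435.6521) = 50.86
  R2: √((20.42)² + (-5.18)²) = √(416.9764 + 26.8324) = 21.07
  R3: √((-2.87)² + (-65.01)²) = √(8.2369 + 4226.3001) = 65.07
  R4: √((24.80)² + (-70.89)²) = √(615.0400 + 5025.3921) = 75.10
  → nearest: R2 (21.07)
Q4 at (-13.25, -29.77):
  R1: √((40.54)² + (18.07)²) = √(1643.4916 + 326.5249) = 44.38
  R2: √((27.03)² + (50.78)²) = √(730.6209 + 2578.6084) = 57.53
  R3: √((3.74)² + (-9.05)²) = √(13.9876 + 81.9025) = 9.79
  R4: √((31.41)² + (-14.93)²) = √(986.5881 + 222.9049) = 34.78
  → nearest: R3 (9.79)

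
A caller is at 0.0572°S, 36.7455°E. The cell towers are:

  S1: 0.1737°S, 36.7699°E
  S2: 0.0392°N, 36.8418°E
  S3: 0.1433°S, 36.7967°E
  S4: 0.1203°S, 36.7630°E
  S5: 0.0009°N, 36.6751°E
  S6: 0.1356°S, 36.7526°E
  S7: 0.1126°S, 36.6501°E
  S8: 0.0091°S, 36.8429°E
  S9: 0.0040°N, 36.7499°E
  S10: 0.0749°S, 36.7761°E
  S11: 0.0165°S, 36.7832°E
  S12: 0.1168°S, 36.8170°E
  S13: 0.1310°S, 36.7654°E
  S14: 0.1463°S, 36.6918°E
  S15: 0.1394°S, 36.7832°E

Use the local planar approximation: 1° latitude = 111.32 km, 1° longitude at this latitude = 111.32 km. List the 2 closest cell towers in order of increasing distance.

S10, S11

Distances from 0.0572°S, 36.7455°E:
S1: 13.2502 km
S2: 15.1684 km
S3: 11.1513 km
S4: 7.2894 km
S5: 10.1611 km
S6: 8.7632 km
S7: 12.2807 km
S8: 12.0926 km
S9: 6.8304 km
S10: 3.9352 km
S11: 6.1758 km
S12: 10.3620 km
S13: 8.5088 km
S14: 11.5808 km
S15: 10.0670 km
Sorted: S10 (3.9352 km) < S11 (6.1758 km) < S9 (6.8304 km) < S4 (7.2894 km) < …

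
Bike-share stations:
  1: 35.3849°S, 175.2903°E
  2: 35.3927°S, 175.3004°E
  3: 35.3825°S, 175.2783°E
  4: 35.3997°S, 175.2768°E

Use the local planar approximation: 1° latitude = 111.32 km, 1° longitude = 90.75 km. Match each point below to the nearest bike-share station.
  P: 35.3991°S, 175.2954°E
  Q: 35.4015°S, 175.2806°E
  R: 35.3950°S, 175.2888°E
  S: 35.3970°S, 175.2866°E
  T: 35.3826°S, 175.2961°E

P at 35.3991°S, 175.2954°E:
  1: 1.6471 km
  2: 0.8447 km
  3: 2.4131 km
  4: 1.6893 km
  → nearest: 2 (0.8447 km)
Q at 35.4015°S, 175.2806°E:
  1: 2.0469 km
  2: 2.0465 km
  3: 2.1254 km
  4: 0.3988 km
  → nearest: 4 (0.3988 km)
R at 35.3950°S, 175.2888°E:
  1: 1.1325 km
  2: 1.0834 km
  3: 1.6865 km
  4: 1.2082 km
  → nearest: 2 (1.0834 km)
S at 35.3970°S, 175.2866°E:
  1: 1.3882 km
  2: 1.3407 km
  3: 1.7812 km
  4: 0.9388 km
  → nearest: 4 (0.9388 km)
T at 35.3826°S, 175.2961°E:
  1: 0.5853 km
  2: 1.1901 km
  3: 1.6154 km
  4: 2.5867 km
  → nearest: 1 (0.5853 km)

P→2; Q→4; R→2; S→4; T→1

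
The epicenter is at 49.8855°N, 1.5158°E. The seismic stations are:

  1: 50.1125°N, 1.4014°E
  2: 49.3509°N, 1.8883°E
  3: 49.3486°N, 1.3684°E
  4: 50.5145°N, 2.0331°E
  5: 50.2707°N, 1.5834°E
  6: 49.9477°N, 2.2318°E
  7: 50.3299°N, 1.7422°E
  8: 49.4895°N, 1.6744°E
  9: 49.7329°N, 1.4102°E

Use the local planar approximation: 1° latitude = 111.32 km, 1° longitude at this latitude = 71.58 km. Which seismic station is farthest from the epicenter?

Distances from 49.8855°N, 1.5158°E:
1: √((0.2270·111.32)² + (-0.1144·71.58)²) = √(638.554706 + 67.055659) = 26.5633 km
2: √((-0.5346·111.32)² + (0.3725·71.58)²) = √(3541.639104 + 710.944899) = 65.2118 km
3: √((-0.5369·111.32)² + (-0.1474·71.58)²) = √(3572.178920 + 111.321322) = 60.6918 km
4: √((0.6290·111.32)² + (0.5173·71.58)²) = √(4902.839611 + 1371.097519) = 79.2082 km
5: √((0.3852·111.32)² + (0.0676·71.58)²) = √(1838.734193 + 23.414063) = 43.1526 km
6: √((0.0622·111.32)² + (0.7160·71.58)²) = √(47.943216 + 2626.693702) = 51.7169 km
7: √((0.4444·111.32)² + (0.2264·71.58)²) = √(2447.341056 + 262.625101) = 52.0573 km
8: √((-0.3960·111.32)² + (0.1586·71.58)²) = √(1943.286203 + 128.881254) = 45.5211 km
9: √((-0.1526·111.32)² + (-0.1056·71.58)²) = √(288.572846 + 57.136183) = 18.5933 km
Maximum: 4 at 79.2082 km.

4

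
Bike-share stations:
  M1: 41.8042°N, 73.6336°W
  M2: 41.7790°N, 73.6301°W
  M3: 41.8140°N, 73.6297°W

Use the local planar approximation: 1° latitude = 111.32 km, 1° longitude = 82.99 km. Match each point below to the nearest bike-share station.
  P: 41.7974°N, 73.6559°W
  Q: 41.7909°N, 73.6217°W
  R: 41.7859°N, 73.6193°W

P→M1; Q→M2; R→M2

P at 41.7974°N, 73.6559°W:
  M1: √((0.0068·111.32)² + (0.0223·82.99)²) = √(0.573013 + 3.425005) = 1.9995 km
  M2: √((-0.0184·111.32)² + (0.0258·82.99)²) = √(4.195484 + 4.584489) = 2.9631 km
  M3: √((0.0166·111.32)² + (0.0262·82.99)²) = √(3.414779 + 4.727746) = 2.8535 km
  → nearest: M1 (1.9995 km)
Q at 41.7909°N, 73.6217°W:
  M1: √((0.0133·111.32)² + (-0.0119·82.99)²) = √(2.192046 + 0.975316) = 1.7797 km
  M2: √((-0.0119·111.32)² + (-0.0084·82.99)²) = √(1.754851 + 0.485971) = 1.4969 km
  M3: √((0.0231·111.32)² + (-0.0080·82.99)²) = √(6.612571 + 0.440790) = 2.6558 km
  → nearest: M2 (1.4969 km)
R at 41.7859°N, 73.6193°W:
  M1: √((0.0183·111.32)² + (-0.0143·82.99)²) = √(4.150005 + 1.408392) = 2.3576 km
  M2: √((-0.0069·111.32)² + (-0.0108·82.99)²) = √(0.589990 + 0.803339) = 1.1804 km
  M3: √((0.0281·111.32)² + (-0.0104·82.99)²) = √(9.784960 + 0.744935) = 3.2450 km
  → nearest: M2 (1.1804 km)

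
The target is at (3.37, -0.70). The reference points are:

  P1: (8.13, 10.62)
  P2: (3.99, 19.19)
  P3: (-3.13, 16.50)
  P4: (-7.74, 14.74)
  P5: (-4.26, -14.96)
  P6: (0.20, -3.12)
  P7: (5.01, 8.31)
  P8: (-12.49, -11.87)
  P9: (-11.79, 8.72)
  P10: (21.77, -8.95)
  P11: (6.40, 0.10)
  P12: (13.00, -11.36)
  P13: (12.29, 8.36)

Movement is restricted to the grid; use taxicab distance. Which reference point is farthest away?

Distances from (3.37, -0.70):
P1: |4.76| + |11.32| = 4.76 + 11.32 = 16.08
P2: |0.62| + |19.89| = 0.62 + 19.89 = 20.51
P3: |-6.50| + |17.20| = 6.50 + 17.20 = 23.70
P4: |-11.11| + |15.44| = 11.11 + 15.44 = 26.55
P5: |-7.63| + |-14.26| = 7.63 + 14.26 = 21.89
P6: |-3.17| + |-2.42| = 3.17 + 2.42 = 5.59
P7: |1.64| + |9.01| = 1.64 + 9.01 = 10.65
P8: |-15.86| + |-11.17| = 15.86 + 11.17 = 27.03
P9: |-15.16| + |9.42| = 15.16 + 9.42 = 24.58
P10: |18.40| + |-8.25| = 18.40 + 8.25 = 26.65
P11: |3.03| + |0.80| = 3.03 + 0.80 = 3.83
P12: |9.63| + |-10.66| = 9.63 + 10.66 = 20.29
P13: |8.92| + |9.06| = 8.92 + 9.06 = 17.98
Maximum: P8 at 27.03.

P8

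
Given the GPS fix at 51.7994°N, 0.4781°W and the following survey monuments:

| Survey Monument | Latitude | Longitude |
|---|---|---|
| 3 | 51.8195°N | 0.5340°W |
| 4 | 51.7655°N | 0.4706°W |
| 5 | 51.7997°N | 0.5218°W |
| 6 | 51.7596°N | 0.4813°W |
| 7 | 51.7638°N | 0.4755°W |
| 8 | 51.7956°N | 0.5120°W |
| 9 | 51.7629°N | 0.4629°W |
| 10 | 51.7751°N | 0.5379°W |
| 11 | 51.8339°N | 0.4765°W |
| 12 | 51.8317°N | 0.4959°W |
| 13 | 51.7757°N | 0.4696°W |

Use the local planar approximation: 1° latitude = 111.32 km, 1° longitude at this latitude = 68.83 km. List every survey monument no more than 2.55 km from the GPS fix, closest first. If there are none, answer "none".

Distances from 51.7994°N, 0.4781°W:
3: 4.4509 km
4: 3.8089 km
5: 3.0081 km
6: 4.4360 km
7: 3.9670 km
8: 2.3714 km
9: 4.1957 km
10: 4.9254 km
11: 3.8421 km
12: 3.7986 km
13: 2.7024 km
Threshold 2.55 km: 8 (2.3714 km) is within range.

8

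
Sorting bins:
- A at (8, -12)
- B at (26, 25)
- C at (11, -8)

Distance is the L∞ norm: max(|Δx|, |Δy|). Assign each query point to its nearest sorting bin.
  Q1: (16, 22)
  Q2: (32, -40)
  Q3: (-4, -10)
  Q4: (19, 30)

Q1→B; Q2→A; Q3→A; Q4→B

Q1 at (16, 22):
  A: max(|-8|, |-34|) = 34
  B: max(|10|, |3|) = 10
  C: max(|-5|, |-30|) = 30
  → nearest: B (10)
Q2 at (32, -40):
  A: max(|-24|, |28|) = 28
  B: max(|-6|, |65|) = 65
  C: max(|-21|, |32|) = 32
  → nearest: A (28)
Q3 at (-4, -10):
  A: max(|12|, |-2|) = 12
  B: max(|30|, |35|) = 35
  C: max(|15|, |2|) = 15
  → nearest: A (12)
Q4 at (19, 30):
  A: max(|-11|, |-42|) = 42
  B: max(|7|, |-5|) = 7
  C: max(|-8|, |-38|) = 38
  → nearest: B (7)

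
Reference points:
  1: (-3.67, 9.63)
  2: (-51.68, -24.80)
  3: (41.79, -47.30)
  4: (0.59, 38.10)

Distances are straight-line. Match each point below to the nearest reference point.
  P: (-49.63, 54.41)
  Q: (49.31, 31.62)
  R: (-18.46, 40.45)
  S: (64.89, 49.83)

P→4; Q→4; R→4; S→4

P at (-49.63, 54.41):
  1: √((45.96)² + (-44.78)²) = √(2112.3216 + 2005.2484) = 64.17
  2: √((-2.05)² + (-79.21)²) = √(4.2025 + 6274.2241) = 79.24
  3: √((91.42)² + (-101.71)²) = √(8357.6164 + 10344.9241) = 136.76
  4: √((50.22)² + (-16.31)²) = √(2522.0484 + 266.0161) = 52.80
  → nearest: 4 (52.80)
Q at (49.31, 31.62):
  1: √((-52.98)² + (-21.99)²) = √(2806.8804 + 483.5601) = 57.36
  2: √((-100.99)² + (-56.42)²) = √(10198.9801 + 3183.2164) = 115.68
  3: √((-7.52)² + (-78.92)²) = √(56.5504 + 6228.3664) = 79.28
  4: √((-48.72)² + (6.48)²) = √(2373.6384 + 41.9904) = 49.15
  → nearest: 4 (49.15)
R at (-18.46, 40.45):
  1: √((14.79)² + (-30.82)²) = √(218.7441 + 949.8724) = 34.19
  2: √((-33.22)² + (-65.25)²) = √(1103.5684 + 4257.5625) = 73.22
  3: √((60.25)² + (-87.75)²) = √(3630.0625 + 7700.0625) = 106.44
  4: √((19.05)² + (-2.35)²) = √(362.9025 + 5.5225) = 19.19
  → nearest: 4 (19.19)
S at (64.89, 49.83):
  1: √((-68.56)² + (-40.20)²) = √(4700.4736 + 1616.0400) = 79.48
  2: √((-116.57)² + (-74.63)²) = √(13588.5649 + 5569.6369) = 138.41
  3: √((-23.10)² + (-97.13)²) = √(533.6100 + 9434.2369) = 99.84
  4: √((-64.30)² + (-11.73)²) = √(4134.4900 + 137.5929) = 65.36
  → nearest: 4 (65.36)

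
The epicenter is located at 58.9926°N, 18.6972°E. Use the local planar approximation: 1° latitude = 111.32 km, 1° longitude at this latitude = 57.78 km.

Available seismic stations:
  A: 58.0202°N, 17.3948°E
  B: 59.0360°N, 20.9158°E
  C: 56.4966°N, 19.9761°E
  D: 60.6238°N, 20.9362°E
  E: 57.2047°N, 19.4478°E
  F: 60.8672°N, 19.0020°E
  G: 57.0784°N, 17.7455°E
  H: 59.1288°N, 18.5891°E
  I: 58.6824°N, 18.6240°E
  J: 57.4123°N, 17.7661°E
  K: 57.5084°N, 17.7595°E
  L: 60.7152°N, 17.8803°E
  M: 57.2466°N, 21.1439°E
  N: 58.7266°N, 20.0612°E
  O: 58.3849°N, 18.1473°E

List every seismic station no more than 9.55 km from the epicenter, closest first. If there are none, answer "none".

Distances from 58.9926°N, 18.6972°E:
A: 131.8351 km
B: 128.2817 km
C: 287.5129 km
D: 222.9566 km
E: 203.6995 km
F: 209.4223 km
G: 220.0696 km
H: 16.3979 km
I: 34.7895 km
J: 183.9615 km
K: 173.8779 km
L: 197.4835 km
M: 240.3398 km
N: 84.1911 km
O: 74.7392 km
Threshold 9.55 km: none within range.

none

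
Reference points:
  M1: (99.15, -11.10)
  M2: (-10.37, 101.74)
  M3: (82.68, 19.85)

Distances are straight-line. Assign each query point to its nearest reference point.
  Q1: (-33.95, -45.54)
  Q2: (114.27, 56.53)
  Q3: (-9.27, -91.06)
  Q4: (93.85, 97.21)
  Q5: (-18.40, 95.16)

Q1→M3; Q2→M3; Q3→M1; Q4→M3; Q5→M2

Q1 at (-33.95, -45.54):
  M1: 137.48
  M2: 149.16
  M3: 133.71
  → nearest: M3 (133.71)
Q2 at (114.27, 56.53):
  M1: 69.30
  M2: 132.59
  M3: 48.41
  → nearest: M3 (48.41)
Q3 at (-9.27, -91.06):
  M1: 134.72
  M2: 192.80
  M3: 144.07
  → nearest: M1 (134.72)
Q4 at (93.85, 97.21):
  M1: 108.44
  M2: 104.32
  M3: 78.16
  → nearest: M3 (78.16)
Q5 at (-18.40, 95.16):
  M1: 158.46
  M2: 10.38
  M3: 126.05
  → nearest: M2 (10.38)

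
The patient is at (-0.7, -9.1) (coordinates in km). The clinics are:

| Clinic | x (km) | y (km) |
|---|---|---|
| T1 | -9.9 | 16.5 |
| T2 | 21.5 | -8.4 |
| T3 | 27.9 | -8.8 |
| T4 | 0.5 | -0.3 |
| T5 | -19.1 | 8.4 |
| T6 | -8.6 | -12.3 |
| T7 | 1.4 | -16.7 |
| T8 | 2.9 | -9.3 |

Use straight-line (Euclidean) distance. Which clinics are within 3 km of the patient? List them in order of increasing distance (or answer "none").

none

Distances from (-0.7, -9.1):
T1: 27.2 km
T2: 22.2 km
T3: 28.6 km
T4: 8.9 km
T5: 25.4 km
T6: 8.5 km
T7: 7.9 km
T8: 3.6 km
Threshold 3 km: none within range.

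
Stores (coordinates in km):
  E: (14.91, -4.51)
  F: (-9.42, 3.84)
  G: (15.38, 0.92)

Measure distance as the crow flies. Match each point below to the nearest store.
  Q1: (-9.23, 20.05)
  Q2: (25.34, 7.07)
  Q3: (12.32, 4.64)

Q1→F; Q2→G; Q3→G

Q1 at (-9.23, 20.05):
  E: √((24.14)² + (-24.56)²) = √(582.7396 + 603.1936) = 34.44 km
  F: √((-0.19)² + (-16.21)²) = √(0.0361 + 262.7641) = 16.21 km
  G: √((24.61)² + (-19.13)²) = √(605.6521 + 365.9569) = 31.17 km
  → nearest: F (16.21 km)
Q2 at (25.34, 7.07):
  E: √((-10.43)² + (-11.58)²) = √(108.7849 + 134.0964) = 15.58 km
  F: √((-34.76)² + (-3.23)²) = √(1208.2576 + 10.4329) = 34.91 km
  G: √((-9.96)² + (-6.15)²) = √(99.2016 + 37.8225) = 11.71 km
  → nearest: G (11.71 km)
Q3 at (12.32, 4.64):
  E: √((2.59)² + (-9.15)²) = √(6.7081 + 83.7225) = 9.51 km
  F: √((-21.74)² + (-0.80)²) = √(472.6276 + 0.6400) = 21.75 km
  G: √((3.06)² + (-3.72)²) = √(9.3636 + 13.8384) = 4.82 km
  → nearest: G (4.82 km)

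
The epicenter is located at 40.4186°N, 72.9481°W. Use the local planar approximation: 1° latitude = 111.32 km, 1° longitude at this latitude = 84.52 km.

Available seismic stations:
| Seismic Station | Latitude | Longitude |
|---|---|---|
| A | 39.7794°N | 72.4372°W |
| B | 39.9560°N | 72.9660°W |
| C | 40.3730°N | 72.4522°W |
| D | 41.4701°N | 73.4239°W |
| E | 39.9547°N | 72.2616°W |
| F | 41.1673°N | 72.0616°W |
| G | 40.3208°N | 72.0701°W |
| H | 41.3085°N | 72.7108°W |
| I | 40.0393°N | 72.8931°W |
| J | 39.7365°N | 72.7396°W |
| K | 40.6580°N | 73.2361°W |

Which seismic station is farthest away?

Distances from 40.4186°N, 72.9481°W:
A: √((-0.6392·111.32)² + (0.5109·84.52)²) = √(5063.139904 + 1864.621906) = 83.2332 km
B: √((-0.4626·111.32)² + (-0.0179·84.52)²) = √(2651.903107 + 2.288891) = 51.5189 km
C: √((-0.0456·111.32)² + (0.4959·84.52)²) = √(25.767725 + 1756.738800) = 42.2197 km
D: √((1.0515·111.32)² + (-0.4758·84.52)²) = √(13701.400127 + 1617.215340) = 123.7684 km
E: √((-0.4639·111.32)² + (0.6865·84.52)²) = √(2666.828823 + 3366.666208) = 77.6756 km
F: √((0.7487·111.32)² + (0.8865·84.52)²) = √(6946.436365 + 5614.052332) = 112.0736 km
G: √((-0.0978·111.32)² + (0.8780·84.52)²) = √(118.528859 + 5506.910377) = 75.0029 km
H: √((0.8899·111.32)² + (0.2373·84.52)²) = √(9813.610318 + 402.267043) = 101.0736 km
I: √((-0.3793·111.32)² + (0.0550·84.52)²) = √(1782.838815 + 21.609482) = 42.4788 km
J: √((-0.6821·111.32)² + (0.2085·84.52)²) = √(5765.573254 + 310.549687) = 77.9495 km
K: √((0.2394·111.32)² + (-0.2880·84.52)²) = √(710.222926 + 592.521280) = 36.0935 km
Maximum: D at 123.7684 km.

D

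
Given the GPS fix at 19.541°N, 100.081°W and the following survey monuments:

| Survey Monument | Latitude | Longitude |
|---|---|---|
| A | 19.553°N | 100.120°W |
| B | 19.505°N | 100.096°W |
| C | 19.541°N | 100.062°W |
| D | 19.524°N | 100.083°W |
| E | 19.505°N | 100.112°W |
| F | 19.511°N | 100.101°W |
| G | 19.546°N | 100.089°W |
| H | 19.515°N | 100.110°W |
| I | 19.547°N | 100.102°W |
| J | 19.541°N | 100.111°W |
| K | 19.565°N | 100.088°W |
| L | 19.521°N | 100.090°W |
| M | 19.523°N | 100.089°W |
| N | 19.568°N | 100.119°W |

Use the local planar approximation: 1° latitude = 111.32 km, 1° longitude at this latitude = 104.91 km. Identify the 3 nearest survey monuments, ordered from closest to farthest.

G, D, C

Distances from 19.541°N, 100.081°W:
A: √((0.012·111.32)² + (-0.039·104.91)²) = √(1.78447 + 16.74029) = 4.304 km
B: √((-0.036·111.32)² + (-0.015·104.91)²) = √(16.06022 + 2.47637) = 4.305 km
C: √((0.000·111.32)² + (0.019·104.91)²) = √(0.00000 + 3.97321) = 1.993 km
D: √((-0.017·111.32)² + (-0.002·104.91)²) = √(3.58133 + 0.04402) = 1.904 km
E: √((-0.036·111.32)² + (-0.031·104.91)²) = √(16.06022 + 10.57687) = 5.161 km
F: √((-0.030·111.32)² + (-0.020·104.91)²) = √(11.15293 + 4.40244) = 3.944 km
G: √((0.005·111.32)² + (-0.008·104.91)²) = √(0.30980 + 0.70439) = 1.007 km
H: √((-0.026·111.32)² + (-0.029·104.91)²) = √(8.37709 + 9.25614) = 4.199 km
I: √((0.006·111.32)² + (-0.021·104.91)²) = √(0.44612 + 4.85369) = 2.302 km
J: √((0.000·111.32)² + (-0.030·104.91)²) = √(0.00000 + 9.90550) = 3.147 km
K: √((0.024·111.32)² + (-0.007·104.91)²) = √(7.13787 + 0.53930) = 2.771 km
L: √((-0.020·111.32)² + (-0.009·104.91)²) = √(4.95686 + 0.89149) = 2.418 km
M: √((-0.018·111.32)² + (-0.008·104.91)²) = √(4.01505 + 0.70439) = 2.172 km
N: √((0.027·111.32)² + (-0.038·104.91)²) = √(9.03387 + 15.89282) = 4.993 km
Sorted: G (1.007 km) < D (1.904 km) < C (1.993 km) < M (2.172 km) < I (2.302 km) < …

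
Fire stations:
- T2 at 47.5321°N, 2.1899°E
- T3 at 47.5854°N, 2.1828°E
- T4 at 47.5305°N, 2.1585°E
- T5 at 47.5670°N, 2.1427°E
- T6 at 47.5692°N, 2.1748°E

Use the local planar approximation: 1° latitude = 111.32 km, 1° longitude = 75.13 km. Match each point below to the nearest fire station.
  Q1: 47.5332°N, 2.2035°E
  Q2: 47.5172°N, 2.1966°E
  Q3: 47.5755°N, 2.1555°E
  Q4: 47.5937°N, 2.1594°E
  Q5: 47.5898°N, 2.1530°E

Q1 at 47.5332°N, 2.2035°E:
  T2: 1.0291 km
  T3: 6.0154 km
  T4: 3.3942 km
  T5: 5.9180 km
  T6: 4.5508 km
  → nearest: T2 (1.0291 km)
Q2 at 47.5172°N, 2.1966°E:
  T2: 1.7334 km
  T3: 7.6625 km
  T4: 3.2227 km
  T5: 6.8652 km
  T6: 6.0159 km
  → nearest: T2 (1.7334 km)
Q3 at 47.5755°N, 2.1555°E:
  T2: 5.4791 km
  T3: 2.3284 km
  T4: 5.0145 km
  T5: 1.3491 km
  T6: 1.6107 km
  → nearest: T5 (1.3491 km)
Q4 at 47.5937°N, 2.1594°E:
  T2: 7.2300 km
  T3: 1.9861 km
  T4: 7.0357 km
  T5: 3.2262 km
  T6: 2.9626 km
  → nearest: T3 (1.9861 km)
Q5 at 47.5898°N, 2.1530°E:
  T2: 6.9959 km
  T3: 2.2918 km
  T4: 6.6142 km
  T5: 2.6534 km
  T6: 2.8180 km
  → nearest: T3 (2.2918 km)

Q1→T2; Q2→T2; Q3→T5; Q4→T3; Q5→T3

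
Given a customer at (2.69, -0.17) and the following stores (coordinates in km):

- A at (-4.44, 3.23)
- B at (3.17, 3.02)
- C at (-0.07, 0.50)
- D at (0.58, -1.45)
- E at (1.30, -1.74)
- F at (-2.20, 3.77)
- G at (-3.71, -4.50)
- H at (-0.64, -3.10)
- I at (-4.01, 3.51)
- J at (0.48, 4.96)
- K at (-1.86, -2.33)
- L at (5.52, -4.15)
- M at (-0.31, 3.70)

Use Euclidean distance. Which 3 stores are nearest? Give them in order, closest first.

E, D, C

Distances from (2.69, -0.17):
A: √((-7.13)² + (3.40)²) = √(50.8369 + 11.5600) = 7.90 km
B: √((0.48)² + (3.19)²) = √(0.2304 + 10.1761) = 3.23 km
C: √((-2.76)² + (0.67)²) = √(7.6176 + 0.4489) = 2.84 km
D: √((-2.11)² + (-1.28)²) = √(4.4521 + 1.6384) = 2.47 km
E: √((-1.39)² + (-1.57)²) = √(1.9321 + 2.4649) = 2.10 km
F: √((-4.89)² + (3.94)²) = √(23.9121 + 15.5236) = 6.28 km
G: √((-6.40)² + (-4.33)²) = √(40.9600 + 18.7489) = 7.73 km
H: √((-3.33)² + (-2.93)²) = √(11.0889 + 8.5849) = 4.44 km
I: √((-6.70)² + (3.68)²) = √(44.8900 + 13.5424) = 7.64 km
J: √((-2.21)² + (5.13)²) = √(4.8841 + 26.3169) = 5.59 km
K: √((-4.55)² + (-2.16)²) = √(20.7025 + 4.6656) = 5.04 km
L: √((2.83)² + (-3.98)²) = √(8.0089 + 15.8404) = 4.88 km
M: √((-3.00)² + (3.87)²) = √(9.0000 + 14.9769) = 4.90 km
Sorted: E (2.10 km) < D (2.47 km) < C (2.84 km) < B (3.23 km) < H (4.44 km) < …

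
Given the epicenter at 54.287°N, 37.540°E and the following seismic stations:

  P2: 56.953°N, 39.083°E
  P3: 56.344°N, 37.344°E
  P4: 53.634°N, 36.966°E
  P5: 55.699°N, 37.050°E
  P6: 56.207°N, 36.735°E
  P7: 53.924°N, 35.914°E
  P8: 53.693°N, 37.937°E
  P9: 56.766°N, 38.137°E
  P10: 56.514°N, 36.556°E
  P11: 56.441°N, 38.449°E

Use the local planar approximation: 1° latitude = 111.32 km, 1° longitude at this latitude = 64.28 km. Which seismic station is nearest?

P8

Distances from 54.287°N, 37.540°E:
P2: √((2.666·111.32)² + (1.543·64.28)²) = √(88077.84607 + 9837.47379) = 312.914 km
P3: √((2.057·111.32)² + (-0.196·64.28)²) = √(52434.24014 + 158.73178) = 229.332 km
P4: √((-0.653·111.32)² + (-0.574·64.28)²) = √(5284.12105 + 1361.36795) = 81.520 km
P5: √((1.412·111.32)² + (-0.490·64.28)²) = √(24706.75956 + 992.07361) = 160.309 km
P6: √((1.920·111.32)² + (-0.805·64.28)²) = √(45682.39374 + 2677.58642) = 219.909 km
P7: √((-0.363·111.32)² + (-1.626·64.28)²) = √(1632.90021 + 10924.27989) = 112.059 km
P8: √((-0.594·111.32)² + (0.397·64.28)²) = √(4372.39396 + 651.22753) = 70.878 km
P9: √((2.479·111.32)² + (0.597·64.28)²) = √(76155.17998 + 1472.65291) = 278.618 km
P10: √((2.227·111.32)² + (-0.984·64.28)²) = √(61459.18960 + 4000.75478) = 255.851 km
P11: √((2.154·111.32)² + (0.909·64.28)²) = √(57496.02137 + 3414.12567) = 246.800 km
Minimum: P8 at 70.878 km.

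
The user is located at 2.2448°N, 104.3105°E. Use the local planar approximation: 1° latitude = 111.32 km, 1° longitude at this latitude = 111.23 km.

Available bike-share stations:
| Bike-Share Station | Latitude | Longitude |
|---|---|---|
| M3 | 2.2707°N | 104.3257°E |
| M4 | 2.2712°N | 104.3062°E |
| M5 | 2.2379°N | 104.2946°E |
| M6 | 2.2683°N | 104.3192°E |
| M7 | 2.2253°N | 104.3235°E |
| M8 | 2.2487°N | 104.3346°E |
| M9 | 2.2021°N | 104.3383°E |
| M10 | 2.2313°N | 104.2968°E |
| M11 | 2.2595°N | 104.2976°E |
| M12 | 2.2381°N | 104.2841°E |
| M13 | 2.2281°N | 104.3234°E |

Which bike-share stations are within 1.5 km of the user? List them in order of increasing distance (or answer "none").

none

Distances from 2.2448°N, 104.3105°E:
M3: √((0.0259·111.32)² + (0.0152·111.23)²) = √(8.312773 + 2.858453) = 3.3423 km
M4: √((0.0264·111.32)² + (-0.0043·111.23)²) = √(8.636828 + 0.228760) = 2.9775 km
M5: √((-0.0069·111.32)² + (-0.0159·111.23)²) = √(0.589990 + 3.127794) = 1.9282 km
M6: √((0.0235·111.32)² + (0.0087·111.23)²) = √(6.843561 + 0.936445) = 2.7893 km
M7: √((-0.0195·111.32)² + (0.0130·111.23)²) = √(4.712112 + 2.090887) = 2.6083 km
M8: √((0.0039·111.32)² + (0.0241·111.23)²) = √(0.188484 + 7.185847) = 2.7156 km
M9: √((-0.0427·111.32)² + (0.0278·111.23)²) = √(22.594469 + 9.561664) = 5.6706 km
M10: √((-0.0135·111.32)² + (-0.0137·111.23)²) = √(2.258468 + 2.322122) = 2.1402 km
M11: √((0.0147·111.32)² + (-0.0129·111.23)²) = √(2.677818 + 2.058843) = 2.1764 km
M12: √((-0.0067·111.32)² + (-0.0264·111.23)²) = √(0.556283 + 8.622868) = 3.0297 km
M13: √((-0.0167·111.32)² + (0.0129·111.23)²) = √(3.456045 + 2.058843) = 2.3484 km
Threshold 1.5 km: none within range.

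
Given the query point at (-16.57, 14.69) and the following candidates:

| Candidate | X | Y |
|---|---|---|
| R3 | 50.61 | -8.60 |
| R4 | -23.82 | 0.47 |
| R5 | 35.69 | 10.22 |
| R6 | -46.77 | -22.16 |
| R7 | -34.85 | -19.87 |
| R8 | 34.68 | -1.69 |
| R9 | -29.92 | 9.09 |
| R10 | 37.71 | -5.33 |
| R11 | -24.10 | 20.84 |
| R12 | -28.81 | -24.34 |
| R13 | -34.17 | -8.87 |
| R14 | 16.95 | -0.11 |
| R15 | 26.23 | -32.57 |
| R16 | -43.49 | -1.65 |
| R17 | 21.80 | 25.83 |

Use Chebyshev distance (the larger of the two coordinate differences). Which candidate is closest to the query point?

R11

Distances from (-16.57, 14.69):
R3: 67.18
R4: 14.22
R5: 52.26
R6: 36.85
R7: 34.56
R8: 51.25
R9: 13.35
R10: 54.28
R11: 7.53
R12: 39.03
R13: 23.56
R14: 33.52
R15: 47.26
R16: 26.92
R17: 38.37
Minimum: R11 at 7.53.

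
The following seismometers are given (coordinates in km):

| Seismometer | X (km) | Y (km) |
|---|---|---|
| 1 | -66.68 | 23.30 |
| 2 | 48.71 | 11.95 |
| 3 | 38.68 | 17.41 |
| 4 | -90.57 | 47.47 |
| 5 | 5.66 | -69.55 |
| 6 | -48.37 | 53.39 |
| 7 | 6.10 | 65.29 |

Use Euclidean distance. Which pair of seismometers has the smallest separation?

2 and 3

Pairwise distances:
2–3: 11.42 km
1–4: 33.98 km
1–6: 35.22 km
4–6: 42.61 km
6–7: 55.75 km
3–7: 57.91 km
2–7: 68.27 km
1–7: 84.02 km
2–5: 92.17 km
3–5: 93.02 km
3–6: 94.19 km
4–7: 98.30 km
1–3: 105.52 km
2–6: 105.55 km
1–2: 115.95 km
1–5: 117.70 km
3–4: 132.70 km
5–6: 134.29 km
5–7: 134.84 km
2–4: 143.74 km
4–5: 151.51 km
Closest pair: 2–3 at 11.42 km.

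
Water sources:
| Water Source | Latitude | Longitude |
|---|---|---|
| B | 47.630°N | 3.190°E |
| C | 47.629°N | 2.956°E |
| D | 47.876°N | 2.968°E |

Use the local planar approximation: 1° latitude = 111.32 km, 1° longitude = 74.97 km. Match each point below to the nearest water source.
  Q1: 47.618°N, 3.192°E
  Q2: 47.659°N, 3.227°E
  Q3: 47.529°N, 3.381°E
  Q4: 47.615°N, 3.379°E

Q1→B; Q2→B; Q3→B; Q4→B

Q1 at 47.618°N, 3.192°E:
  B: √((0.012·111.32)² + (-0.002·74.97)²) = √(1.78447 + 0.02248) = 1.344 km
  C: √((0.011·111.32)² + (-0.236·74.97)²) = √(1.49945 + 313.03942) = 17.735 km
  D: √((0.258·111.32)² + (-0.224·74.97)²) = √(824.87057 + 282.01425) = 33.270 km
  → nearest: B (1.344 km)
Q2 at 47.659°N, 3.227°E:
  B: √((-0.029·111.32)² + (-0.037·74.97)²) = √(10.42179 + 7.69447) = 4.256 km
  C: √((-0.030·111.32)² + (-0.271·74.97)²) = √(11.15293 + 412.77521) = 20.590 km
  D: √((0.217·111.32)² + (-0.259·74.97)²) = √(583.53359 + 377.02882) = 30.993 km
  → nearest: B (4.256 km)
Q3 at 47.529°N, 3.381°E:
  B: √((0.101·111.32)² + (-0.191·74.97)²) = √(126.41224 + 205.04149) = 18.206 km
  C: √((0.100·111.32)² + (-0.425·74.97)²) = √(123.92142 + 1015.20298) = 33.751 km
  D: √((0.347·111.32)² + (-0.413·74.97)²) = √(1492.12547 + 958.68322) = 49.506 km
  → nearest: B (18.206 km)
Q4 at 47.615°N, 3.379°E:
  B: √((0.015·111.32)² + (-0.189·74.97)²) = √(2.78823 + 200.76991) = 14.267 km
  C: √((0.014·111.32)² + (-0.423·74.97)²) = √(2.42886 + 1005.67061) = 31.751 km
  D: √((0.261·111.32)² + (-0.411·74.97)²) = √(844.16513 + 949.42063) = 42.351 km
  → nearest: B (14.267 km)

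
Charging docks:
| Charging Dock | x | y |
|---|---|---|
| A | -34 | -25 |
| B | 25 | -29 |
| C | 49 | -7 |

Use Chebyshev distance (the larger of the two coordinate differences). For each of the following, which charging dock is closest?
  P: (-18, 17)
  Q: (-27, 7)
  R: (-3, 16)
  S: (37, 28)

P at (-18, 17):
  A: max(|-16|, |-42|) = 42
  B: max(|43|, |-46|) = 46
  C: max(|67|, |-24|) = 67
  → nearest: A (42)
Q at (-27, 7):
  A: max(|-7|, |-32|) = 32
  B: max(|52|, |-36|) = 52
  C: max(|76|, |-14|) = 76
  → nearest: A (32)
R at (-3, 16):
  A: max(|-31|, |-41|) = 41
  B: max(|28|, |-45|) = 45
  C: max(|52|, |-23|) = 52
  → nearest: A (41)
S at (37, 28):
  A: max(|-71|, |-53|) = 71
  B: max(|-12|, |-57|) = 57
  C: max(|12|, |-35|) = 35
  → nearest: C (35)

P→A; Q→A; R→A; S→C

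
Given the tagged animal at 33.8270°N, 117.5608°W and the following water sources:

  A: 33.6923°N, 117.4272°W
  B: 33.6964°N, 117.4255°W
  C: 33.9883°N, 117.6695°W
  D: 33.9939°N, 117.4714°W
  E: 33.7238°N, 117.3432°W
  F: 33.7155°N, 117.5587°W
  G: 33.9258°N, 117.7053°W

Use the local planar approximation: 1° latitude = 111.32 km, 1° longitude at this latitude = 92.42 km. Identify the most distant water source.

E

Distances from 33.8270°N, 117.5608°W:
A: √((-0.1347·111.32)² + (0.1336·92.42)²) = √(224.844147 + 152.456114) = 19.4242 km
B: √((-0.1306·111.32)² + (0.1353·92.42)²) = √(211.364842 + 156.360670) = 19.1762 km
C: √((0.1613·111.32)² + (-0.1087·92.42)²) = √(322.414919 + 100.923201) = 20.5752 km
D: √((0.1669·111.32)² + (0.0894·92.42)²) = √(345.190686 + 68.266394) = 20.3336 km
E: √((-0.1032·111.32)² + (0.2176·92.42)²) = √(131.979291 + 404.435911) = 23.1606 km
F: √((-0.1115·111.32)² + (0.0021·92.42)²) = √(154.062212 + 0.037668) = 12.4137 km
G: √((0.0988·111.32)² + (-0.1445·92.42)²) = √(120.965155 + 178.347745) = 17.3007 km
Maximum: E at 23.1606 km.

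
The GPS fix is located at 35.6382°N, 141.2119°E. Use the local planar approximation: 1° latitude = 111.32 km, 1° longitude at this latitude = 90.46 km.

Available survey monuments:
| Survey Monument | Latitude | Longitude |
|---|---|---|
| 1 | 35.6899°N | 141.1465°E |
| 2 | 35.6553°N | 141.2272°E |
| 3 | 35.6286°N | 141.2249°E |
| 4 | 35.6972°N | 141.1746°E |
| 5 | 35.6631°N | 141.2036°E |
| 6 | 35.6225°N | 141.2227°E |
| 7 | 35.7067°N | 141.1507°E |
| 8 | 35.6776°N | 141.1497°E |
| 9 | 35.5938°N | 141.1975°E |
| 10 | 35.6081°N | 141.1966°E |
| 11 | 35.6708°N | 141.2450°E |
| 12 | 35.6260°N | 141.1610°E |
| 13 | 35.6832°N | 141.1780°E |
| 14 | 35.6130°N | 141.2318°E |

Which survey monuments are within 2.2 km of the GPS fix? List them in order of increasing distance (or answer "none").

3, 6

Distances from 35.6382°N, 141.2119°E:
1: √((0.0517·111.32)² + (-0.0654·90.46)²) = √(33.122833 + 35.000050) = 8.2537 km
2: √((0.0171·111.32)² + (0.0153·90.46)²) = √(3.623586 + 1.915561) = 2.3535 km
3: √((-0.0096·111.32)² + (0.0130·90.46)²) = √(1.142060 + 1.382929) = 1.5890 km
4: √((0.0590·111.32)² + (-0.0373·90.46)²) = √(43.137048 + 11.384942) = 7.3839 km
5: √((0.0249·111.32)² + (-0.0083·90.46)²) = √(7.683252 + 0.563728) = 2.8718 km
6: √((-0.0157·111.32)² + (0.0108·90.46)²) = √(3.054539 + 0.954466) = 2.0023 km
7: √((0.0685·111.32)² + (-0.0612·90.46)²) = √(58.147030 + 30.648979) = 9.4232 km
8: √((0.0394·111.32)² + (-0.0622·90.46)²) = √(19.237066 + 31.658763) = 7.1341 km
9: √((-0.0444·111.32)² + (-0.0144·90.46)²) = √(24.429374 + 1.696829) = 5.1114 km
10: √((-0.0301·111.32)² + (-0.0153·90.46)²) = √(11.227405 + 1.915561) = 3.6253 km
11: √((0.0326·111.32)² + (0.0331·90.46)²) = √(13.169873 + 8.965389) = 4.7048 km
12: √((-0.0122·111.32)² + (-0.0509·90.46)²) = √(1.844446 + 21.200628) = 4.8005 km
13: √((0.0450·111.32)² + (-0.0339·90.46)²) = √(25.094088 + 9.403999) = 5.8735 km
14: √((-0.0252·111.32)² + (0.0199·90.46)²) = √(7.869506 + 3.240554) = 3.3332 km
Threshold 2.2 km: 3 (1.5890 km), 6 (2.0023 km) are within range.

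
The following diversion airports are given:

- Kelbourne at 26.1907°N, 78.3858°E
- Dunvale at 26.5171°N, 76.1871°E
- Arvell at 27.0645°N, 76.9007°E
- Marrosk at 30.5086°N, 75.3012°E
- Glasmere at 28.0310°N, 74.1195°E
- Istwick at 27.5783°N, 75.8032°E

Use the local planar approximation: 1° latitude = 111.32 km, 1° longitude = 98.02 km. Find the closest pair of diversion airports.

Pairwise distances:
Kelbourne–Dunvale: 218.5580 km
Kelbourne–Arvell: 175.0777 km
Kelbourne–Marrosk: 567.8551 km
Kelbourne–Glasmere: 465.6665 km
Kelbourne–Istwick: 296.5525 km
Dunvale–Arvell: 92.7678 km
Dunvale–Marrosk: 452.7394 km
Dunvale–Glasmere: 263.5812 km
Dunvale–Istwick: 123.9813 km
Arvell–Marrosk: 414.2153 km
Arvell–Glasmere: 293.0763 km
Arvell–Istwick: 121.8368 km
Marrosk–Glasmere: 299.1418 km
Marrosk–Istwick: 329.8914 km
Glasmere–Istwick: 172.5589 km
Closest pair: Dunvale–Arvell at 92.7678 km.

Dunvale and Arvell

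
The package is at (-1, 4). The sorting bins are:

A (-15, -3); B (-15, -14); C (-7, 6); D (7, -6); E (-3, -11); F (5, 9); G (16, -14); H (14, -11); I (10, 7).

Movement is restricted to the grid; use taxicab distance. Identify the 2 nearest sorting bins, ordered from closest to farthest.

Distances from (-1, 4):
A: 21
B: 32
C: 8
D: 18
E: 17
F: 11
G: 35
H: 30
I: 14
Sorted: C (8) < F (11) < I (14) < E (17) < …

C, F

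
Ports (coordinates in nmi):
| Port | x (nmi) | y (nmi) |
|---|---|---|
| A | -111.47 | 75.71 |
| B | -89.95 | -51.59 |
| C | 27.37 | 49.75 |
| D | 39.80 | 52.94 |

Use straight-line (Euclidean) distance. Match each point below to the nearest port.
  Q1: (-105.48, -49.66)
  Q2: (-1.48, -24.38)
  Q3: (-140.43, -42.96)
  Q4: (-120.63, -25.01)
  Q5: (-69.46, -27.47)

Q1→B; Q2→C; Q3→B; Q4→B; Q5→B

Q1 at (-105.48, -49.66):
  A: √((-5.99)² + (125.37)²) = √(35.8801 + 15717.6369) = 125.51 nmi
  B: √((15.53)² + (-1.93)²) = √(241.1809 + 3.7249) = 15.65 nmi
  C: √((132.85)² + (99.41)²) = √(17649.1225 + 9882.3481) = 165.93 nmi
  D: √((145.28)² + (102.60)²) = √(21106.2784 + 10526.7600) = 177.86 nmi
  → nearest: B (15.65 nmi)
Q2 at (-1.48, -24.38):
  A: √((-109.99)² + (100.09)²) = √(12097.8001 + 10018.0081) = 148.71 nmi
  B: √((-88.47)² + (-27.21)²) = √(7826.9409 + 740.3841) = 92.56 nmi
  C: √((28.85)² + (74.13)²) = √(832.3225 + 5495.2569) = 79.55 nmi
  D: √((41.28)² + (77.32)²) = √(1704.0384 + 5978.3824) = 87.65 nmi
  → nearest: C (79.55 nmi)
Q3 at (-140.43, -42.96):
  A: √((28.96)² + (118.67)²) = √(838.6816 + 14082.5689) = 122.15 nmi
  B: √((50.48)² + (-8.63)²) = √(2548.2304 + 74.4769) = 51.21 nmi
  C: √((167.80)² + (92.71)²) = √(28156.8400 + 8595.1441) = 191.71 nmi
  D: √((180.23)² + (95.90)²) = √(32482.8529 + 9196.8100) = 204.16 nmi
  → nearest: B (51.21 nmi)
Q4 at (-120.63, -25.01):
  A: √((9.16)² + (100.72)²) = √(83.9056 + 10144.5184) = 101.14 nmi
  B: √((30.68)² + (-26.58)²) = √(941.2624 + 706.4964) = 40.59 nmi
  C: √((148.00)² + (74.76)²) = √(21904.0000 + 5589.0576) = 165.81 nmi
  D: √((160.43)² + (77.95)²) = √(25737.7849 + 6076.2025) = 178.36 nmi
  → nearest: B (40.59 nmi)
Q5 at (-69.46, -27.47):
  A: √((-42.01)² + (103.18)²) = √(1764.8401 + 10646.1124) = 111.40 nmi
  B: √((-20.49)² + (-24.12)²) = √(419.8401 + 581.7744) = 31.65 nmi
  C: √((96.83)² + (77.22)²) = √(9376.0489 + 5962.9284) = 123.85 nmi
  D: √((109.26)² + (80.41)²) = √(11937.7476 + 6465.7681) = 135.66 nmi
  → nearest: B (31.65 nmi)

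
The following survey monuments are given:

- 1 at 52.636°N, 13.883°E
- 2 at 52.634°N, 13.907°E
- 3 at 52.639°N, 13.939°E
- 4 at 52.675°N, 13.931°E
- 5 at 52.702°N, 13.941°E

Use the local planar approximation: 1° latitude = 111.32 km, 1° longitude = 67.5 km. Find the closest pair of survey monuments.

Pairwise distances:
1–2: 1.635 km
1–3: 3.795 km
1–4: 5.417 km
1–5: 8.325 km
2–3: 2.231 km
2–4: 4.843 km
2–5: 7.910 km
3–4: 4.044 km
3–5: 7.014 km
4–5: 3.081 km
Closest pair: 1–2 at 1.635 km.

1 and 2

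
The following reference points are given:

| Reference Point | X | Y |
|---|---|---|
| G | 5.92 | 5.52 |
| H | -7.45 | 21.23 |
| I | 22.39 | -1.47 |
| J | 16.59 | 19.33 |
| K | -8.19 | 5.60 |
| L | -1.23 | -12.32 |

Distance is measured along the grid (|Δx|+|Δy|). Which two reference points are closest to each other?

Pairwise distances:
G–H: |-13.37| + |15.71| = 13.37 + 15.71 = 29.08
G–I: |16.47| + |-6.99| = 16.47 + 6.99 = 23.46
G–J: |10.67| + |13.81| = 10.67 + 13.81 = 24.48
G–K: |-14.11| + |0.08| = 14.11 + 0.08 = 14.19
G–L: |-7.15| + |-17.84| = 7.15 + 17.84 = 24.99
H–I: |29.84| + |-22.70| = 29.84 + 22.70 = 52.54
H–J: |24.04| + |-1.90| = 24.04 + 1.90 = 25.94
H–K: |-0.74| + |-15.63| = 0.74 + 15.63 = 16.37
H–L: |6.22| + |-33.55| = 6.22 + 33.55 = 39.77
I–J: |-5.80| + |20.80| = 5.80 + 20.80 = 26.60
I–K: |-30.58| + |7.07| = 30.58 + 7.07 = 37.65
I–L: |-23.62| + |-10.85| = 23.62 + 10.85 = 34.47
J–K: |-24.78| + |-13.73| = 24.78 + 13.73 = 38.51
J–L: |-17.82| + |-31.65| = 17.82 + 31.65 = 49.47
K–L: |6.96| + |-17.92| = 6.96 + 17.92 = 24.88
Closest pair: G–K at 14.19.

G and K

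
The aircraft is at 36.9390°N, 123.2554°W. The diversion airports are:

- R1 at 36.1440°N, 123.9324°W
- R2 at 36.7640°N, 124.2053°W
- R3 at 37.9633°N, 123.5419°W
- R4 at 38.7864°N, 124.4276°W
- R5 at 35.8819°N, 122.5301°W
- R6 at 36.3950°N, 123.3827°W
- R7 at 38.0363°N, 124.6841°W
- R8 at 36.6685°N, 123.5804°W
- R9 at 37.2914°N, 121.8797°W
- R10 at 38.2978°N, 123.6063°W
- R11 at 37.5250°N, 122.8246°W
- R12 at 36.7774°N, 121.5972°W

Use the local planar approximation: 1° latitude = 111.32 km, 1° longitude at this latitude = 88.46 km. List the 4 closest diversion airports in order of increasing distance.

Distances from 36.9390°N, 123.2554°W:
R1: √((-0.7950·111.32)² + (-0.6770·88.46)²) = √(7832.143800 + 3586.503074) = 106.8581 km
R2: √((-0.1750·111.32)² + (-0.9499·88.46)²) = √(379.509361 + 7060.730665) = 86.2568 km
R3: √((1.0243·111.32)² + (-0.2865·88.46)²) = √(13001.717957 + 642.307692) = 116.8076 km
R4: √((1.8474·111.32)² + (-1.1722·88.46)²) = √(42292.978725 + 10752.199260) = 230.3154 km
R5: √((-1.0571·111.32)² + (0.7253·88.46)²) = √(13847.728527 + 4116.510476) = 134.0307 km
R6: √((-0.5440·111.32)² + (-0.1273·88.46)²) = √(3667.281053 + 126.809175) = 61.5962 km
R7: √((1.0973·111.32)² + (-1.4287·88.46)²) = √(14920.973317 + 15972.612641) = 175.7657 km
R8: √((-0.2705·111.32)² + (-0.3250·88.46)²) = √(906.736157 + 826.533750) = 41.6326 km
R9: √((0.3524·111.32)² + (1.3757·88.46)²) = √(1538.927622 + 14809.532346) = 127.8611 km
R10: √((1.3588·111.32)² + (-0.3509·88.46)²) = √(22880.076475 + 963.519717) = 154.4137 km
R11: √((0.5860·111.32)² + (0.4308·88.46)²) = √(4255.412132 + 1452.262955) = 75.5492 km
R12: √((-0.1616·111.32)² + (1.6582·88.46)²) = √(323.615346 + 21516.304989) = 147.7834 km
Sorted: R8 (41.6326 km) < R6 (61.5962 km) < R11 (75.5492 km) < R2 (86.2568 km) < R1 (106.8581 km) < R3 (116.8076 km) < …

R8, R6, R11, R2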